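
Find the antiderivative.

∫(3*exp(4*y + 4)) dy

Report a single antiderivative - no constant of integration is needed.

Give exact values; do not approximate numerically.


Answer: 3*exp(4*y + 4)/4.


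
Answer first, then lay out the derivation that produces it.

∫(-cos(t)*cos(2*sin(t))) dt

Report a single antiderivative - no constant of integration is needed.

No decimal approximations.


The answer is -sin(2*sin(t))/2.
Step 1. Substitute u = sin(t), turning ∫(-cos(t)*cos(2*sin(t))) dt into ∫(-cos(2*u)) du: now ∫(-cos(2*u)) du.
Step 2. Evaluate the standard form: now -sin(2*u)/2.
Step 3. Substitute back u = sin(t): now -sin(2*sin(t))/2.
Answer: -sin(2*sin(t))/2.


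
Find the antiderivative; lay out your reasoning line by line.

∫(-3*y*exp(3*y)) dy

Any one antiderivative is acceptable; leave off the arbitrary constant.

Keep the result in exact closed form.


Step 1. Integrate ∫(-3*y*exp(3*y)) dy by parts with u = y, dv = (-3*exp(3*y)) dy, so v = -exp(3*y): now -y*exp(3*y) + ∫(exp(3*y)) dy.
Step 2. Evaluate the standard form: now -y*exp(3*y) + exp(3*y)/3.
Answer: -y*exp(3*y) + exp(3*y)/3.


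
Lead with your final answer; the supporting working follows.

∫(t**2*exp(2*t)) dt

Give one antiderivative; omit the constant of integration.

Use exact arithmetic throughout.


The answer is t**2*exp(2*t)/2 - t*exp(2*t)/2 + exp(2*t)/4.
Step 1. Integrate ∫(t**2*exp(2*t)) dt by parts with u = t**2, dv = (exp(2*t)) dt, so v = exp(2*t)/2: now t**2*exp(2*t)/2 + ∫(-t*exp(2*t)) dt.
Step 2. Integrate ∫(-t*exp(2*t)) dt by parts with u = t, dv = (-exp(2*t)) dt, so v = -exp(2*t)/2: now t**2*exp(2*t)/2 - t*exp(2*t)/2 + ∫(exp(2*t)/2) dt.
Step 3. Evaluate the standard form: now t**2*exp(2*t)/2 - t*exp(2*t)/2 + exp(2*t)/4.
Answer: t**2*exp(2*t)/2 - t*exp(2*t)/2 + exp(2*t)/4.


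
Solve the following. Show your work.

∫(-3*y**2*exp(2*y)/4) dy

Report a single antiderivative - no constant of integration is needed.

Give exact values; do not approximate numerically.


Step 1. Integrate ∫(-3*y**2*exp(2*y)/4) dy by parts with u = y**2, dv = (-3*exp(2*y)/4) dy, so v = -3*exp(2*y)/8: now -3*y**2*exp(2*y)/8 + ∫(3*y*exp(2*y)/4) dy.
Step 2. Integrate ∫(3*y*exp(2*y)/4) dy by parts with u = y, dv = (3*exp(2*y)/4) dy, so v = 3*exp(2*y)/8: now -3*y**2*exp(2*y)/8 + 3*y*exp(2*y)/8 + ∫(-3*exp(2*y)/8) dy.
Step 3. Evaluate the standard form: now -3*y**2*exp(2*y)/8 + 3*y*exp(2*y)/8 - 3*exp(2*y)/16.
Answer: -3*y**2*exp(2*y)/8 + 3*y*exp(2*y)/8 - 3*exp(2*y)/16.


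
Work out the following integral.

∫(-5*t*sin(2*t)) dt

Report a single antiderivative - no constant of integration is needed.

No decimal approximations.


Answer: 5*t*cos(2*t)/2 - 5*sin(2*t)/4.


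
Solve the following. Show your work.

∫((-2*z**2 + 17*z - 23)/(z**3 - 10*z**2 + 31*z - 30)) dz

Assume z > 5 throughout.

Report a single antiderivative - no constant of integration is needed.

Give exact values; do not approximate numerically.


Step 1. Decompose ∫((-2*z**2 + 17*z - 23)/(z**3 - 10*z**2 + 31*z - 30)) dz by partial fractions, (-2*z**2 + 17*z - 23)/(z**3 - 10*z**2 + 31*z - 30) = 1/(z - 2) - 5/(z - 3) + 2/(z - 5): now ∫(2/(z - 5)) dz + ∫(-5/(z - 3)) dz + ∫(1/(z - 2)) dz.
Step 2. Evaluate the standard form [assuming z > 2]: now log(z - 2) + ∫(2/(z - 5)) dz + ∫(-5/(z - 3)) dz.
Step 3. Evaluate the standard form [assuming z > 5]: now 2*log(z - 5) + log(z - 2) + ∫(-5/(z - 3)) dz.
Step 4. Evaluate the standard form [assuming z > 3]: now 2*log(z - 5) - 5*log(z - 3) + log(z - 2).
Answer: 2*log(z - 5) - 5*log(z - 3) + log(z - 2).


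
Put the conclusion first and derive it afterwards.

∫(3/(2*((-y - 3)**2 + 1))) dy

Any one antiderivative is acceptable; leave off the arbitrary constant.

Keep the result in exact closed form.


The answer is 3*atan(y + 3)/2.
Step 1. Substitute u = -y - 3, turning ∫(3/(2*((-y - 3)**2 + 1))) dy into ∫(-3/(2*(u**2 + 1))) du: now ∫(-3/(2*(u**2 + 1))) du.
Step 2. Evaluate the standard form: now -3*atan(u)/2.
Step 3. Substitute back u = -y - 3: now 3*atan(y + 3)/2.
Answer: 3*atan(y + 3)/2.


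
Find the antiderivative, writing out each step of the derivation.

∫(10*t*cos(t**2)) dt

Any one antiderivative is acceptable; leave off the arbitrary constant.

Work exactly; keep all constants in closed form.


Step 1. Substitute u = t**2, turning ∫(10*t*cos(t**2)) dt into ∫(5*cos(u)) du: now ∫(5*cos(u)) du.
Step 2. Evaluate the standard form: now 5*sin(u).
Step 3. Substitute back u = t**2: now 5*sin(t**2).
Answer: 5*sin(t**2).


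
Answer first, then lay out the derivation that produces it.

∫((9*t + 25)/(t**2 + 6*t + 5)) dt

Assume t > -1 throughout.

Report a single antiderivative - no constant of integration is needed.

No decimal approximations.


The answer is 4*log(t + 1) + 5*log(t + 5).
Step 1. Decompose ∫((9*t + 25)/(t**2 + 6*t + 5)) dt by partial fractions, (9*t + 25)/(t**2 + 6*t + 5) = 5/(t + 5) + 4/(t + 1): now ∫(4/(t + 1)) dt + ∫(5/(t + 5)) dt.
Step 2. Evaluate the standard form [assuming t > -5]: now 5*log(t + 5) + ∫(4/(t + 1)) dt.
Step 3. Evaluate the standard form [assuming t > -1]: now 4*log(t + 1) + 5*log(t + 5).
Answer: 4*log(t + 1) + 5*log(t + 5).


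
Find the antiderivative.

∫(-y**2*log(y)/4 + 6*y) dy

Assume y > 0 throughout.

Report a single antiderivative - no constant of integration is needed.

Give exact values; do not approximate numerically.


Answer: -y**3*log(y)/12 + y**3/36 + 3*y**2.


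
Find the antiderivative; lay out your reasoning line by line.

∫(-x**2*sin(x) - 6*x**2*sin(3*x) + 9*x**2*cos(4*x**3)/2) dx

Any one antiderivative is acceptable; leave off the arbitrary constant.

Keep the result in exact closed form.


Step 1. Rewrite: now ∫(-x**2*sin(x)) dx + ∫(-6*x**2*sin(3*x)) dx + ∫(9*x**2*cos(4*x**3)/2) dx.
Step 2. Integrate ∫(-6*x**2*sin(3*x)) dx by parts with u = x**2, dv = (-6*sin(3*x)) dx, so v = 2*cos(3*x): now 2*x**2*cos(3*x) + ∫(-4*x*cos(3*x)) dx + ∫(-x**2*sin(x)) dx + ∫(9*x**2*cos(4*x**3)/2) dx.
Step 3. Integrate ∫(-4*x*cos(3*x)) dx by parts with u = x, dv = (-4*cos(3*x)) dx, so v = -4*sin(3*x)/3: now 2*x**2*cos(3*x) - 4*x*sin(3*x)/3 + ∫(-x**2*sin(x)) dx + ∫(9*x**2*cos(4*x**3)/2) dx + ∫(4*sin(3*x)/3) dx.
Step 4. Evaluate the standard form: now 2*x**2*cos(3*x) - 4*x*sin(3*x)/3 - 4*cos(3*x)/9 + ∫(-x**2*sin(x)) dx + ∫(9*x**2*cos(4*x**3)/2) dx.
Step 5. Substitute u = x**3, turning ∫(9*x**2*cos(4*x**3)/2) dx into ∫(3*cos(4*u)/2) du: now 2*x**2*cos(3*x) - 4*x*sin(3*x)/3 - 4*cos(3*x)/9 + ∫(-x**2*sin(x)) dx + ∫(3*cos(4*u)/2) du.
Step 6. Evaluate the standard form: now 2*x**2*cos(3*x) - 4*x*sin(3*x)/3 + 3*sin(4*u)/8 - 4*cos(3*x)/9 + ∫(-x**2*sin(x)) dx.
Step 7. Substitute back u = x**3: now 2*x**2*cos(3*x) - 4*x*sin(3*x)/3 + 3*sin(4*x**3)/8 - 4*cos(3*x)/9 + ∫(-x**2*sin(x)) dx.
Step 8. Integrate ∫(-x**2*sin(x)) dx by parts with u = x**2, dv = (-sin(x)) dx, so v = cos(x): now x**2*cos(x) + 2*x**2*cos(3*x) - 4*x*sin(3*x)/3 + 3*sin(4*x**3)/8 - 4*cos(3*x)/9 + ∫(-2*x*cos(x)) dx.
Step 9. Integrate ∫(-2*x*cos(x)) dx by parts with u = x, dv = (-2*cos(x)) dx, so v = -2*sin(x): now x**2*cos(x) + 2*x**2*cos(3*x) - 2*x*sin(x) - 4*x*sin(3*x)/3 + 3*sin(4*x**3)/8 - 4*cos(3*x)/9 + ∫(2*sin(x)) dx.
Step 10. Evaluate the standard form: now x**2*cos(x) + 2*x**2*cos(3*x) - 2*x*sin(x) - 4*x*sin(3*x)/3 + 3*sin(4*x**3)/8 - 2*cos(x) - 4*cos(3*x)/9.
Answer: x**2*cos(x) + 2*x**2*cos(3*x) - 2*x*sin(x) - 4*x*sin(3*x)/3 + 3*sin(4*x**3)/8 - 2*cos(x) - 4*cos(3*x)/9.


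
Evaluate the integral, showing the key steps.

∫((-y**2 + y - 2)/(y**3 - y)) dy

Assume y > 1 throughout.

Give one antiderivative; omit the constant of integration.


Step 1. Decompose ∫((-y**2 + y - 2)/(y**3 - y)) dy by partial fractions, (-y**2 + y - 2)/(y**3 - y) = -2/(y + 1) - 1/(y - 1) + 2/y: now ∫(2/y) dy + ∫(-1/(y - 1)) dy + ∫(-2/(y + 1)) dy.
Step 2. Evaluate the standard form [assuming y > 1]: now -log(y - 1) + ∫(2/y) dy + ∫(-2/(y + 1)) dy.
Step 3. Evaluate the standard form [assuming y > 0]: now 2*log(y) - log(y - 1) + ∫(-2/(y + 1)) dy.
Step 4. Evaluate the standard form [assuming y > -1]: now 2*log(y) - log(y - 1) - 2*log(y + 1).
Answer: 2*log(y) - log(y - 1) - 2*log(y + 1).


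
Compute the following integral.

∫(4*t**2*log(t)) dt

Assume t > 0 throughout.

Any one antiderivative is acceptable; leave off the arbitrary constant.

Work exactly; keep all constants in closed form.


Answer: 4*t**3*log(t)/3 - 4*t**3/9.


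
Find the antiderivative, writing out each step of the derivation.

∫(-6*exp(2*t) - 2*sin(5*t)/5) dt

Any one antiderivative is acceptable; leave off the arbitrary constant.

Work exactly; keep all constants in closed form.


Step 1. Rewrite: now ∫(-6*exp(2*t)) dt + ∫(-2*sin(5*t)/5) dt.
Step 2. Evaluate the standard form: now -3*exp(2*t) + ∫(-2*sin(5*t)/5) dt.
Step 3. Evaluate the standard form: now -3*exp(2*t) + 2*cos(5*t)/25.
Answer: -3*exp(2*t) + 2*cos(5*t)/25.


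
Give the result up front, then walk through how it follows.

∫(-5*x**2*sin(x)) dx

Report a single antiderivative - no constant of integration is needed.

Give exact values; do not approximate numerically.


The answer is 5*x**2*cos(x) - 10*x*sin(x) - 10*cos(x).
Step 1. Integrate ∫(-5*x**2*sin(x)) dx by parts with u = x**2, dv = (-5*sin(x)) dx, so v = 5*cos(x): now 5*x**2*cos(x) + ∫(-10*x*cos(x)) dx.
Step 2. Integrate ∫(-10*x*cos(x)) dx by parts with u = x, dv = (-10*cos(x)) dx, so v = -10*sin(x): now 5*x**2*cos(x) - 10*x*sin(x) + ∫(10*sin(x)) dx.
Step 3. Evaluate the standard form: now 5*x**2*cos(x) - 10*x*sin(x) - 10*cos(x).
Answer: 5*x**2*cos(x) - 10*x*sin(x) - 10*cos(x).


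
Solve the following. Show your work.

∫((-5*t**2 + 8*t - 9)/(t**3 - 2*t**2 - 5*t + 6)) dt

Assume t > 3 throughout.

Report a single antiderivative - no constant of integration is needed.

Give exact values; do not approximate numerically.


Step 1. Decompose ∫((-5*t**2 + 8*t - 9)/(t**3 - 2*t**2 - 5*t + 6)) dt by partial fractions, (-5*t**2 + 8*t - 9)/(t**3 - 2*t**2 - 5*t + 6) = -3/(t + 2) + 1/(t - 1) - 3/(t - 3): now ∫(-3/(t - 3)) dt + ∫(1/(t - 1)) dt + ∫(-3/(t + 2)) dt.
Step 2. Evaluate the standard form [assuming t > 3]: now -3*log(t - 3) + ∫(1/(t - 1)) dt + ∫(-3/(t + 2)) dt.
Step 3. Evaluate the standard form [assuming t > 1]: now -3*log(t - 3) + log(t - 1) + ∫(-3/(t + 2)) dt.
Step 4. Evaluate the standard form [assuming t > -2]: now -3*log(t - 3) + log(t - 1) - 3*log(t + 2).
Answer: -3*log(t - 3) + log(t - 1) - 3*log(t + 2).


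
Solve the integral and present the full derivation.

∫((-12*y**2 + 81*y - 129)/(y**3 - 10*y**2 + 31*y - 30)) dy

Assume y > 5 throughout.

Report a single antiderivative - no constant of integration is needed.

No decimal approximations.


Step 1. Decompose ∫((-12*y**2 + 81*y - 129)/(y**3 - 10*y**2 + 31*y - 30)) dy by partial fractions, (-12*y**2 + 81*y - 129)/(y**3 - 10*y**2 + 31*y - 30) = -5/(y - 2) - 3/(y - 3) - 4/(y - 5): now ∫(-4/(y - 5)) dy + ∫(-3/(y - 3)) dy + ∫(-5/(y - 2)) dy.
Step 2. Evaluate the standard form [assuming y > 2]: now -5*log(y - 2) + ∫(-4/(y - 5)) dy + ∫(-3/(y - 3)) dy.
Step 3. Evaluate the standard form [assuming y > 3]: now -3*log(y - 3) - 5*log(y - 2) + ∫(-4/(y - 5)) dy.
Step 4. Evaluate the standard form [assuming y > 5]: now -4*log(y - 5) - 3*log(y - 3) - 5*log(y - 2).
Answer: -4*log(y - 5) - 3*log(y - 3) - 5*log(y - 2).


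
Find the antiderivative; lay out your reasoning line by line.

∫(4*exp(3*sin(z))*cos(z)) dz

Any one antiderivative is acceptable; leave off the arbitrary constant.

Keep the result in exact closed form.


Step 1. Substitute u = sin(z), turning ∫(4*exp(3*sin(z))*cos(z)) dz into ∫(4*exp(3*u)) du: now ∫(4*exp(3*u)) du.
Step 2. Evaluate the standard form: now 4*exp(3*u)/3.
Step 3. Substitute back u = sin(z): now 4*exp(3*sin(z))/3.
Answer: 4*exp(3*sin(z))/3.


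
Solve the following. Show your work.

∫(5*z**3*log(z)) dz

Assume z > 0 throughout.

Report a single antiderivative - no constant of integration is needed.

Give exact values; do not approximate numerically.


Step 1. Integrate ∫(5*z**3*log(z)) dz by parts with u = log(z), dv = (5*z**3) dz, so v = 5*z**4/4 [assuming z > 0]: now 5*z**4*log(z)/4 + ∫(-5*z**3/4) dz.
Step 2. Evaluate the standard form: now 5*z**4*log(z)/4 - 5*z**4/16.
Answer: 5*z**4*log(z)/4 - 5*z**4/16.


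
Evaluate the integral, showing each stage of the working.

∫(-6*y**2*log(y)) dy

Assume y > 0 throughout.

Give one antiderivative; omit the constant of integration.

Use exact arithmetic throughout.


Step 1. Integrate ∫(-6*y**2*log(y)) dy by parts with u = log(y), dv = (-6*y**2) dy, so v = -2*y**3 [assuming y > 0]: now -2*y**3*log(y) + ∫(2*y**2) dy.
Step 2. Evaluate the standard form: now -2*y**3*log(y) + 2*y**3/3.
Answer: -2*y**3*log(y) + 2*y**3/3.


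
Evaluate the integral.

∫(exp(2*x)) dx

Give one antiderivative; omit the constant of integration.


Answer: exp(2*x)/2.


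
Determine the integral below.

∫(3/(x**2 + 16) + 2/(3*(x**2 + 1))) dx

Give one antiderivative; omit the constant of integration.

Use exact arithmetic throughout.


Answer: 3*atan(x/4)/4 + 2*atan(x)/3.


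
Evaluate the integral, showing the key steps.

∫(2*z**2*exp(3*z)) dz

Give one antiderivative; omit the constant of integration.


Step 1. Integrate ∫(2*z**2*exp(3*z)) dz by parts with u = z**2, dv = (2*exp(3*z)) dz, so v = 2*exp(3*z)/3: now 2*z**2*exp(3*z)/3 + ∫(-4*z*exp(3*z)/3) dz.
Step 2. Integrate ∫(-4*z*exp(3*z)/3) dz by parts with u = z, dv = (-4*exp(3*z)/3) dz, so v = -4*exp(3*z)/9: now 2*z**2*exp(3*z)/3 - 4*z*exp(3*z)/9 + ∫(4*exp(3*z)/9) dz.
Step 3. Evaluate the standard form: now 2*z**2*exp(3*z)/3 - 4*z*exp(3*z)/9 + 4*exp(3*z)/27.
Answer: 2*z**2*exp(3*z)/3 - 4*z*exp(3*z)/9 + 4*exp(3*z)/27.


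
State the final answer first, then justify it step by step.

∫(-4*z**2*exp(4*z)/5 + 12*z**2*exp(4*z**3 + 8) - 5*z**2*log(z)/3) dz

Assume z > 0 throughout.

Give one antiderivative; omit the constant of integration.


The answer is -5*z**3*log(z)/9 + 5*z**3/27 - z**2*exp(4*z)/5 + z*exp(4*z)/10 - exp(4*z)/40 + exp(4*z**3 + 8).
Step 1. Rewrite: now ∫(-4*z**2*exp(4*z)/5) dz + ∫(12*z**2*exp(4*z**3 + 8)) dz + ∫(-5*z**2*log(z)/3) dz.
Step 2. Integrate ∫(-4*z**2*exp(4*z)/5) dz by parts with u = z**2, dv = (-4*exp(4*z)/5) dz, so v = -exp(4*z)/5: now -z**2*exp(4*z)/5 + ∫(2*z*exp(4*z)/5) dz + ∫(12*z**2*exp(4*z**3 + 8)) dz + ∫(-5*z**2*log(z)/3) dz.
Step 3. Integrate ∫(2*z*exp(4*z)/5) dz by parts with u = z, dv = (2*exp(4*z)/5) dz, so v = exp(4*z)/10: now -z**2*exp(4*z)/5 + z*exp(4*z)/10 + ∫(12*z**2*exp(4*z**3 + 8)) dz + ∫(-5*z**2*log(z)/3) dz + ∫(-exp(4*z)/10) dz.
Step 4. Evaluate the standard form: now -z**2*exp(4*z)/5 + z*exp(4*z)/10 - exp(4*z)/40 + ∫(12*z**2*exp(4*z**3 + 8)) dz + ∫(-5*z**2*log(z)/3) dz.
Step 5. Substitute u = z**3 + 2, turning ∫(12*z**2*exp(4*z**3 + 8)) dz into ∫(4*exp(4*u)) du: now -z**2*exp(4*z)/5 + z*exp(4*z)/10 - exp(4*z)/40 + ∫(-5*z**2*log(z)/3) dz + ∫(4*exp(4*u)) du.
Step 6. Evaluate the standard form: now -z**2*exp(4*z)/5 + z*exp(4*z)/10 + exp(4*u) - exp(4*z)/40 + ∫(-5*z**2*log(z)/3) dz.
Step 7. Substitute back u = z**3 + 2: now -z**2*exp(4*z)/5 + z*exp(4*z)/10 - exp(4*z)/40 + exp(4*z**3 + 8) + ∫(-5*z**2*log(z)/3) dz.
Step 8. Integrate ∫(-5*z**2*log(z)/3) dz by parts with u = log(z), dv = (-5*z**2/3) dz, so v = -5*z**3/9 [assuming z > 0]: now -5*z**3*log(z)/9 - z**2*exp(4*z)/5 + z*exp(4*z)/10 - exp(4*z)/40 + exp(4*z**3 + 8) + ∫(5*z**2/9) dz.
Step 9. Evaluate the standard form: now -5*z**3*log(z)/9 + 5*z**3/27 - z**2*exp(4*z)/5 + z*exp(4*z)/10 - exp(4*z)/40 + exp(4*z**3 + 8).
Answer: -5*z**3*log(z)/9 + 5*z**3/27 - z**2*exp(4*z)/5 + z*exp(4*z)/10 - exp(4*z)/40 + exp(4*z**3 + 8).


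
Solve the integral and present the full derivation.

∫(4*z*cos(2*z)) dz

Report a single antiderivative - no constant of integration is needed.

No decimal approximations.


Step 1. Integrate ∫(4*z*cos(2*z)) dz by parts with u = z, dv = (4*cos(2*z)) dz, so v = 2*sin(2*z): now 2*z*sin(2*z) + ∫(-2*sin(2*z)) dz.
Step 2. Evaluate the standard form: now 2*z*sin(2*z) + cos(2*z).
Answer: 2*z*sin(2*z) + cos(2*z).


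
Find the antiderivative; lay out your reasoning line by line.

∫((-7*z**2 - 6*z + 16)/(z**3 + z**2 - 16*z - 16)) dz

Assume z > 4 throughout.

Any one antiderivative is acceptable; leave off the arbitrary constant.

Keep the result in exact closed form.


Step 1. Decompose ∫((-7*z**2 - 6*z + 16)/(z**3 + z**2 - 16*z - 16)) dz by partial fractions, (-7*z**2 - 6*z + 16)/(z**3 + z**2 - 16*z - 16) = -3/(z + 4) - 1/(z + 1) - 3/(z - 4): now ∫(-3/(z - 4)) dz + ∫(-1/(z + 1)) dz + ∫(-3/(z + 4)) dz.
Step 2. Evaluate the standard form [assuming z > 4]: now -3*log(z - 4) + ∫(-1/(z + 1)) dz + ∫(-3/(z + 4)) dz.
Step 3. Evaluate the standard form [assuming z > -1]: now -3*log(z - 4) - log(z + 1) + ∫(-3/(z + 4)) dz.
Step 4. Evaluate the standard form [assuming z > -4]: now -3*log(z - 4) - log(z + 1) - 3*log(z + 4).
Answer: -3*log(z - 4) - log(z + 1) - 3*log(z + 4).


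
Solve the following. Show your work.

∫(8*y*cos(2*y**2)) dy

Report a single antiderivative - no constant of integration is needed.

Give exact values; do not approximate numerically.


Step 1. Substitute u = y**2, turning ∫(8*y*cos(2*y**2)) dy into ∫(4*cos(2*u)) du: now ∫(4*cos(2*u)) du.
Step 2. Evaluate the standard form: now 2*sin(2*u).
Step 3. Substitute back u = y**2: now 2*sin(2*y**2).
Answer: 2*sin(2*y**2).


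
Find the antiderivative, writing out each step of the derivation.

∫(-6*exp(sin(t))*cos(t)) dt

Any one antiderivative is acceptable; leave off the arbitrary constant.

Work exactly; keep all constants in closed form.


Step 1. Substitute u = sin(t), turning ∫(-6*exp(sin(t))*cos(t)) dt into ∫(-6*exp(u)) du: now ∫(-6*exp(u)) du.
Step 2. Evaluate the standard form: now -6*exp(u).
Step 3. Substitute back u = sin(t): now -6*exp(sin(t)).
Answer: -6*exp(sin(t)).


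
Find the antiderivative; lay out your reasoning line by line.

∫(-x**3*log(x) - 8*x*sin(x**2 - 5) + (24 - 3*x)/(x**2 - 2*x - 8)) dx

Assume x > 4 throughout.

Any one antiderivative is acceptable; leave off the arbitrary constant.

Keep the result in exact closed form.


Step 1. Rewrite: now ∫(-8*x*sin(x**2 - 5)) dx + ∫(-x**3*log(x)) dx + ∫((24 - 3*x)/(x**2 - 2*x - 8)) dx.
Step 2. Integrate ∫(-x**3*log(x)) dx by parts with u = log(x), dv = (-x**3) dx, so v = -x**4/4 [assuming x > 0]: now -x**4*log(x)/4 + ∫(x**3/4) dx + ∫(-8*x*sin(x**2 - 5)) dx + ∫((24 - 3*x)/(x**2 - 2*x - 8)) dx.
Step 3. Evaluate the standard form: now -x**4*log(x)/4 + x**4/16 + ∫(-8*x*sin(x**2 - 5)) dx + ∫((24 - 3*x)/(x**2 - 2*x - 8)) dx.
Step 4. Decompose ∫((24 - 3*x)/(x**2 - 2*x - 8)) dx by partial fractions, (24 - 3*x)/(x**2 - 2*x - 8) = -5/(x + 2) + 2/(x - 4): now -x**4*log(x)/4 + x**4/16 + ∫(-8*x*sin(x**2 - 5)) dx + ∫(2/(x - 4)) dx + ∫(-5/(x + 2)) dx.
Step 5. Evaluate the standard form [assuming x > -2]: now -x**4*log(x)/4 + x**4/16 - 5*log(x + 2) + ∫(-8*x*sin(x**2 - 5)) dx + ∫(2/(x - 4)) dx.
Step 6. Evaluate the standard form [assuming x > 4]: now -x**4*log(x)/4 + x**4/16 + 2*log(x - 4) - 5*log(x + 2) + ∫(-8*x*sin(x**2 - 5)) dx.
Step 7. Substitute u = x**2 - 5, turning ∫(-8*x*sin(x**2 - 5)) dx into ∫(-4*sin(u)) du: now -x**4*log(x)/4 + x**4/16 + 2*log(x - 4) - 5*log(x + 2) + ∫(-4*sin(u)) du.
Step 8. Evaluate the standard form: now -x**4*log(x)/4 + x**4/16 + 2*log(x - 4) - 5*log(x + 2) + 4*cos(u).
Step 9. Substitute back u = x**2 - 5: now -x**4*log(x)/4 + x**4/16 + 2*log(x - 4) - 5*log(x + 2) + 4*cos(x**2 - 5).
Answer: -x**4*log(x)/4 + x**4/16 + 2*log(x - 4) - 5*log(x + 2) + 4*cos(x**2 - 5).


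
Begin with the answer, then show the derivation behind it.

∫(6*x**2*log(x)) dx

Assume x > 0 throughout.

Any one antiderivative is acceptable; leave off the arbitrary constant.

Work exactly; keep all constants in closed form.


The answer is 2*x**3*log(x) - 2*x**3/3.
Step 1. Integrate ∫(6*x**2*log(x)) dx by parts with u = log(x), dv = (6*x**2) dx, so v = 2*x**3 [assuming x > 0]: now 2*x**3*log(x) + ∫(-2*x**2) dx.
Step 2. Evaluate the standard form: now 2*x**3*log(x) - 2*x**3/3.
Answer: 2*x**3*log(x) - 2*x**3/3.


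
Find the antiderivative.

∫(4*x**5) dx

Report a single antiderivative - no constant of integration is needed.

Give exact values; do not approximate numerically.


Answer: 2*x**6/3.


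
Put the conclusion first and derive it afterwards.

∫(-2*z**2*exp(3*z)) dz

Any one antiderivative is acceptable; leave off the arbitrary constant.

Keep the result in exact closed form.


The answer is -2*z**2*exp(3*z)/3 + 4*z*exp(3*z)/9 - 4*exp(3*z)/27.
Step 1. Integrate ∫(-2*z**2*exp(3*z)) dz by parts with u = z**2, dv = (-2*exp(3*z)) dz, so v = -2*exp(3*z)/3: now -2*z**2*exp(3*z)/3 + ∫(4*z*exp(3*z)/3) dz.
Step 2. Integrate ∫(4*z*exp(3*z)/3) dz by parts with u = z, dv = (4*exp(3*z)/3) dz, so v = 4*exp(3*z)/9: now -2*z**2*exp(3*z)/3 + 4*z*exp(3*z)/9 + ∫(-4*exp(3*z)/9) dz.
Step 3. Evaluate the standard form: now -2*z**2*exp(3*z)/3 + 4*z*exp(3*z)/9 - 4*exp(3*z)/27.
Answer: -2*z**2*exp(3*z)/3 + 4*z*exp(3*z)/9 - 4*exp(3*z)/27.


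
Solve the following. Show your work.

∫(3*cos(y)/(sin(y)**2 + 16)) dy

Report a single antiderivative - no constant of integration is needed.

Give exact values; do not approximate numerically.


Step 1. Substitute u = sin(y), turning ∫(3*cos(y)/(sin(y)**2 + 16)) dy into ∫(3/(u**2 + 16)) du: now ∫(3/(u**2 + 16)) du.
Step 2. Evaluate the standard form: now 3*atan(u/4)/4.
Step 3. Substitute back u = sin(y): now 3*atan(sin(y)/4)/4.
Answer: 3*atan(sin(y)/4)/4.


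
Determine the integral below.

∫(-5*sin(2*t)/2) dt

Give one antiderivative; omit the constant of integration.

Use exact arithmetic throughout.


Answer: 5*cos(2*t)/4.


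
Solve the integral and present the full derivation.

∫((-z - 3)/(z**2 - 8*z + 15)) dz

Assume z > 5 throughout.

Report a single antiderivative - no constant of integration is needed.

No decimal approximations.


Step 1. Decompose ∫((-z - 3)/(z**2 - 8*z + 15)) dz by partial fractions, (-z - 3)/(z**2 - 8*z + 15) = 3/(z - 3) - 4/(z - 5): now ∫(-4/(z - 5)) dz + ∫(3/(z - 3)) dz.
Step 2. Evaluate the standard form [assuming z > 3]: now 3*log(z - 3) + ∫(-4/(z - 5)) dz.
Step 3. Evaluate the standard form [assuming z > 5]: now -4*log(z - 5) + 3*log(z - 3).
Answer: -4*log(z - 5) + 3*log(z - 3).


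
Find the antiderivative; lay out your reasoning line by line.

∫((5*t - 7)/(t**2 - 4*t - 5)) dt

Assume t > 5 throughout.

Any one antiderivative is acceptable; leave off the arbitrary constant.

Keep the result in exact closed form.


Step 1. Decompose ∫((5*t - 7)/(t**2 - 4*t - 5)) dt by partial fractions, (5*t - 7)/(t**2 - 4*t - 5) = 2/(t + 1) + 3/(t - 5): now ∫(3/(t - 5)) dt + ∫(2/(t + 1)) dt.
Step 2. Evaluate the standard form [assuming t > -1]: now 2*log(t + 1) + ∫(3/(t - 5)) dt.
Step 3. Evaluate the standard form [assuming t > 5]: now 3*log(t - 5) + 2*log(t + 1).
Answer: 3*log(t - 5) + 2*log(t + 1).


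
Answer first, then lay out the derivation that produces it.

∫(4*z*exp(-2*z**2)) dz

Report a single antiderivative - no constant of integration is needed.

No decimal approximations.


The answer is -exp(-2*z**2).
Step 1. Substitute u = z**2, turning ∫(4*z*exp(-2*z**2)) dz into ∫(2*exp(-2*u)) du: now ∫(2*exp(-2*u)) du.
Step 2. Evaluate the standard form: now -exp(-2*u).
Step 3. Substitute back u = z**2: now -exp(-2*z**2).
Answer: -exp(-2*z**2).


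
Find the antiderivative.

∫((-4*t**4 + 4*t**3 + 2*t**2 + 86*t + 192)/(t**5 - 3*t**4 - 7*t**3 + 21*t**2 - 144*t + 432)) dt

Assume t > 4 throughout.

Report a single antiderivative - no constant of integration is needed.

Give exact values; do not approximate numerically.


Answer: -log(t - 4) - 2*log(t - 3) - log(t + 4) - 2*atan(t/3)/3.


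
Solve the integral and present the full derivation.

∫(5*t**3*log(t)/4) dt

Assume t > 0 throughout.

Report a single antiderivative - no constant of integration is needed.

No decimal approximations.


Step 1. Integrate ∫(5*t**3*log(t)/4) dt by parts with u = log(t), dv = (5*t**3/4) dt, so v = 5*t**4/16 [assuming t > 0]: now 5*t**4*log(t)/16 + ∫(-5*t**3/16) dt.
Step 2. Evaluate the standard form: now 5*t**4*log(t)/16 - 5*t**4/64.
Answer: 5*t**4*log(t)/16 - 5*t**4/64.


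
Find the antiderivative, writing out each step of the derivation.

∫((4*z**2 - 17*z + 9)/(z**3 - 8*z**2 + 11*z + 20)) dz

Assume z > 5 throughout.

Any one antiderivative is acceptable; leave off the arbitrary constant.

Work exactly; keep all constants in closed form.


Step 1. Decompose ∫((4*z**2 - 17*z + 9)/(z**3 - 8*z**2 + 11*z + 20)) dz by partial fractions, (4*z**2 - 17*z + 9)/(z**3 - 8*z**2 + 11*z + 20) = 1/(z + 1) - 1/(z - 4) + 4/(z - 5): now ∫(4/(z - 5)) dz + ∫(-1/(z - 4)) dz + ∫(1/(z + 1)) dz.
Step 2. Evaluate the standard form [assuming z > 5]: now 4*log(z - 5) + ∫(-1/(z - 4)) dz + ∫(1/(z + 1)) dz.
Step 3. Evaluate the standard form [assuming z > -1]: now 4*log(z - 5) + log(z + 1) + ∫(-1/(z - 4)) dz.
Step 4. Evaluate the standard form [assuming z > 4]: now 4*log(z - 5) - log(z - 4) + log(z + 1).
Answer: 4*log(z - 5) - log(z - 4) + log(z + 1).


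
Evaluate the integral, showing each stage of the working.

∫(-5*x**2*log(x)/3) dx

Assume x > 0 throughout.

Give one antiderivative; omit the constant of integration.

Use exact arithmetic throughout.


Step 1. Integrate ∫(-5*x**2*log(x)/3) dx by parts with u = log(x), dv = (-5*x**2/3) dx, so v = -5*x**3/9 [assuming x > 0]: now -5*x**3*log(x)/9 + ∫(5*x**2/9) dx.
Step 2. Evaluate the standard form: now -5*x**3*log(x)/9 + 5*x**3/27.
Answer: -5*x**3*log(x)/9 + 5*x**3/27.


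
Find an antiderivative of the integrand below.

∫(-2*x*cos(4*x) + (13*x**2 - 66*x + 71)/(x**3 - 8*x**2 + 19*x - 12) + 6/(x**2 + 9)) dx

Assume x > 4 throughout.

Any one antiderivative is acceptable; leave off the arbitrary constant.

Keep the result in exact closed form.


Answer: -x*sin(4*x)/2 + 5*log(x - 4) + 5*log(x - 3) + 3*log(x - 1) - cos(4*x)/8 + 2*atan(x/3).


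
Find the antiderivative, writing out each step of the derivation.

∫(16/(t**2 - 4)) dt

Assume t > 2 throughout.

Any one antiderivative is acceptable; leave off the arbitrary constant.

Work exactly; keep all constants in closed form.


Step 1. Decompose ∫(16/(t**2 - 4)) dt by partial fractions, 16/(t**2 - 4) = -4/(t + 2) + 4/(t - 2): now ∫(4/(t - 2)) dt + ∫(-4/(t + 2)) dt.
Step 2. Evaluate the standard form [assuming t > -2]: now -4*log(t + 2) + ∫(4/(t - 2)) dt.
Step 3. Evaluate the standard form [assuming t > 2]: now 4*log(t - 2) - 4*log(t + 2).
Answer: 4*log(t - 2) - 4*log(t + 2).


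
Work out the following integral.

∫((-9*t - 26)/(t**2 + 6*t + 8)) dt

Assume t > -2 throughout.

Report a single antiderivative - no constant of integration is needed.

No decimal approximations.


Answer: -4*log(t + 2) - 5*log(t + 4).


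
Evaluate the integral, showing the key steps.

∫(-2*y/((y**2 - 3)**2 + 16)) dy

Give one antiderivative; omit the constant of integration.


Step 1. Substitute u = y**2 - 3, turning ∫(-2*y/((y**2 - 3)**2 + 16)) dy into ∫(-1/(u**2 + 16)) du: now ∫(-1/(u**2 + 16)) du.
Step 2. Evaluate the standard form: now -atan(u/4)/4.
Step 3. Substitute back u = y**2 - 3: now -atan(y**2/4 - 3/4)/4.
Answer: -atan(y**2/4 - 3/4)/4.


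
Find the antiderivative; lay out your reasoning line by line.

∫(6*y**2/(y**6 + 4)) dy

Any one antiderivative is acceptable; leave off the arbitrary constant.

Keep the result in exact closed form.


Step 1. Substitute u = y**3, turning ∫(6*y**2/(y**6 + 4)) dy into ∫(2/(u**2 + 4)) du: now ∫(2/(u**2 + 4)) du.
Step 2. Evaluate the standard form: now atan(u/2).
Step 3. Substitute back u = y**3: now atan(y**3/2).
Answer: atan(y**3/2).


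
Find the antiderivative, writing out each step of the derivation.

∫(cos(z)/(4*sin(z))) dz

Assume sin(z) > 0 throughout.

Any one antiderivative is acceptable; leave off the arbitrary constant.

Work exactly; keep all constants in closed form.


Step 1. Substitute u = sin(z), turning ∫(cos(z)/(4*sin(z))) dz into ∫(1/(4*u)) du: now ∫(1/(4*u)) du.
Step 2. Evaluate the standard form [assuming u > 0]: now log(u)/4.
Step 3. Substitute back u = sin(z): now log(sin(z))/4.
Answer: log(sin(z))/4.


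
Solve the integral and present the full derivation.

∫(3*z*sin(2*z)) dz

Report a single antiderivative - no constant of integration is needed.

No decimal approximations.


Step 1. Integrate ∫(3*z*sin(2*z)) dz by parts with u = z, dv = (3*sin(2*z)) dz, so v = -3*cos(2*z)/2: now -3*z*cos(2*z)/2 + ∫(3*cos(2*z)/2) dz.
Step 2. Evaluate the standard form: now -3*z*cos(2*z)/2 + 3*sin(2*z)/4.
Answer: -3*z*cos(2*z)/2 + 3*sin(2*z)/4.


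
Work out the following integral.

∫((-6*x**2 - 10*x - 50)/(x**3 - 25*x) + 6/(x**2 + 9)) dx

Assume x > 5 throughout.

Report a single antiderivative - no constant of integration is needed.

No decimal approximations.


Answer: 2*log(x) - 5*log(x - 5) - 3*log(x + 5) + 2*atan(x/3).


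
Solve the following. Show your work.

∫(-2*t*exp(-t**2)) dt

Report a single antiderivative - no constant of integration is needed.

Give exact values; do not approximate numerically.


Step 1. Substitute u = t**2, turning ∫(-2*t*exp(-t**2)) dt into ∫(-exp(-u)) du: now ∫(-exp(-u)) du.
Step 2. Evaluate the standard form: now exp(-u).
Step 3. Substitute back u = t**2: now exp(-t**2).
Answer: exp(-t**2).


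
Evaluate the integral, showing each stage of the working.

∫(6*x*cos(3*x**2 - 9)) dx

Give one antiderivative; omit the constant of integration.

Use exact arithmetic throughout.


Step 1. Substitute u = x**2 - 3, turning ∫(6*x*cos(3*x**2 - 9)) dx into ∫(3*cos(3*u)) du: now ∫(3*cos(3*u)) du.
Step 2. Evaluate the standard form: now sin(3*u).
Step 3. Substitute back u = x**2 - 3: now sin(3*x**2 - 9).
Answer: sin(3*x**2 - 9).


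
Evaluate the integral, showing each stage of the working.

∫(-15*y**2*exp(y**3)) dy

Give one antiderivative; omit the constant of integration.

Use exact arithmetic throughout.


Step 1. Substitute u = y**3, turning ∫(-15*y**2*exp(y**3)) dy into ∫(-5*exp(u)) du: now ∫(-5*exp(u)) du.
Step 2. Evaluate the standard form: now -5*exp(u).
Step 3. Substitute back u = y**3: now -5*exp(y**3).
Answer: -5*exp(y**3).


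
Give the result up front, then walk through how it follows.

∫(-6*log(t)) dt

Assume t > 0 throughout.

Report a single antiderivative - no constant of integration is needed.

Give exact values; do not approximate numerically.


The answer is -6*t*log(t) + 6*t.
Step 1. Integrate ∫(-6*log(t)) dt by parts with u = log(t), dv = (-6) dt, so v = -6*t [assuming t > 0]: now -6*t*log(t) + ∫(6) dt.
Step 2. Evaluate the standard form: now -6*t*log(t) + 6*t.
Answer: -6*t*log(t) + 6*t.


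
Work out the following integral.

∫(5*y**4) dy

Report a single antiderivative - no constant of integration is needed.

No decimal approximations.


Answer: y**5.


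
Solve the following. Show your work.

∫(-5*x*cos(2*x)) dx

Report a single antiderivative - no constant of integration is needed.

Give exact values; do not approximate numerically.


Step 1. Integrate ∫(-5*x*cos(2*x)) dx by parts with u = x, dv = (-5*cos(2*x)) dx, so v = -5*sin(2*x)/2: now -5*x*sin(2*x)/2 + ∫(5*sin(2*x)/2) dx.
Step 2. Evaluate the standard form: now -5*x*sin(2*x)/2 - 5*cos(2*x)/4.
Answer: -5*x*sin(2*x)/2 - 5*cos(2*x)/4.


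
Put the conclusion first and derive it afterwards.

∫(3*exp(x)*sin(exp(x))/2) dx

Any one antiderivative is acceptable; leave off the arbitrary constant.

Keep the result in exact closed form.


The answer is -3*cos(exp(x))/2.
Step 1. Substitute u = exp(x), turning ∫(3*exp(x)*sin(exp(x))/2) dx into ∫(3*sin(u)/2) du: now ∫(3*sin(u)/2) du.
Step 2. Evaluate the standard form: now -3*cos(u)/2.
Step 3. Substitute back u = exp(x): now -3*cos(exp(x))/2.
Answer: -3*cos(exp(x))/2.


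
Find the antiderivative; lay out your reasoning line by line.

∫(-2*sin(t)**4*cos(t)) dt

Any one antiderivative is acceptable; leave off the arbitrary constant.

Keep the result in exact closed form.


Step 1. Substitute u = sin(t), turning ∫(-2*sin(t)**4*cos(t)) dt into ∫(-2*u**4) du: now ∫(-2*u**4) du.
Step 2. Evaluate the standard form: now -2*u**5/5.
Step 3. Substitute back u = sin(t): now -2*sin(t)**5/5.
Answer: -2*sin(t)**5/5.


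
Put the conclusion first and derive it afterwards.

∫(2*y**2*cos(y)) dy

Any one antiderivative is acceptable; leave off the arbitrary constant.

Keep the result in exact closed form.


The answer is 2*y**2*sin(y) + 4*y*cos(y) - 4*sin(y).
Step 1. Integrate ∫(2*y**2*cos(y)) dy by parts with u = y**2, dv = (2*cos(y)) dy, so v = 2*sin(y): now 2*y**2*sin(y) + ∫(-4*y*sin(y)) dy.
Step 2. Integrate ∫(-4*y*sin(y)) dy by parts with u = y, dv = (-4*sin(y)) dy, so v = 4*cos(y): now 2*y**2*sin(y) + 4*y*cos(y) + ∫(-4*cos(y)) dy.
Step 3. Evaluate the standard form: now 2*y**2*sin(y) + 4*y*cos(y) - 4*sin(y).
Answer: 2*y**2*sin(y) + 4*y*cos(y) - 4*sin(y).


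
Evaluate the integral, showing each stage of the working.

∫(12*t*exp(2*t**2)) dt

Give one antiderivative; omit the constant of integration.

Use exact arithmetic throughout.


Step 1. Substitute u = t**2, turning ∫(12*t*exp(2*t**2)) dt into ∫(6*exp(2*u)) du: now ∫(6*exp(2*u)) du.
Step 2. Evaluate the standard form: now 3*exp(2*u).
Step 3. Substitute back u = t**2: now 3*exp(2*t**2).
Answer: 3*exp(2*t**2).


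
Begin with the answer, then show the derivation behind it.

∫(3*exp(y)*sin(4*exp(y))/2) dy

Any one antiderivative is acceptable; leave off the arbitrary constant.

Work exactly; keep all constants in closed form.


The answer is -3*cos(4*exp(y))/8.
Step 1. Substitute u = exp(y), turning ∫(3*exp(y)*sin(4*exp(y))/2) dy into ∫(3*sin(4*u)/2) du: now ∫(3*sin(4*u)/2) du.
Step 2. Evaluate the standard form: now -3*cos(4*u)/8.
Step 3. Substitute back u = exp(y): now -3*cos(4*exp(y))/8.
Answer: -3*cos(4*exp(y))/8.


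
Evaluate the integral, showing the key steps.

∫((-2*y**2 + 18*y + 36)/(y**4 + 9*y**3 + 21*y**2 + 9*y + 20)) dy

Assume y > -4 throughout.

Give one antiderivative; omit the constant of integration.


Step 1. Decompose ∫((-2*y**2 + 18*y + 36)/(y**4 + 9*y**3 + 21*y**2 + 9*y + 20)) dy by partial fractions, (-2*y**2 + 18*y + 36)/(y**4 + 9*y**3 + 21*y**2 + 9*y + 20) = 2/(y**2 + 1) + 4/(y + 5) - 4/(y + 4): now ∫(-4/(y + 4)) dy + ∫(4/(y + 5)) dy + ∫(2/(y**2 + 1)) dy.
Step 2. Evaluate the standard form [assuming y > -5]: now 4*log(y + 5) + ∫(-4/(y + 4)) dy + ∫(2/(y**2 + 1)) dy.
Step 3. Evaluate the standard form [assuming y > -4]: now -4*log(y + 4) + 4*log(y + 5) + ∫(2/(y**2 + 1)) dy.
Step 4. Evaluate the standard form: now -4*log(y + 4) + 4*log(y + 5) + 2*atan(y).
Answer: -4*log(y + 4) + 4*log(y + 5) + 2*atan(y).


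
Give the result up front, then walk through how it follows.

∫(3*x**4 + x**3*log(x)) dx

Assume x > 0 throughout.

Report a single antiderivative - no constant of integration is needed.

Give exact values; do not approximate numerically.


The answer is 3*x**5/5 + x**4*log(x)/4 - x**4/16.
Step 1. Rewrite: now ∫(3*x**4) dx + ∫(x**3*log(x)) dx.
Step 2. Evaluate the standard form: now 3*x**5/5 + ∫(x**3*log(x)) dx.
Step 3. Integrate ∫(x**3*log(x)) dx by parts with u = log(x), dv = (x**3) dx, so v = x**4/4 [assuming x > 0]: now 3*x**5/5 + x**4*log(x)/4 + ∫(-x**3/4) dx.
Step 4. Evaluate the standard form: now 3*x**5/5 + x**4*log(x)/4 - x**4/16.
Answer: 3*x**5/5 + x**4*log(x)/4 - x**4/16.


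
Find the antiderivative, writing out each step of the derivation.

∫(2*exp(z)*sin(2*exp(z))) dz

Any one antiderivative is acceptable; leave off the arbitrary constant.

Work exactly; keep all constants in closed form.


Step 1. Substitute u = exp(z), turning ∫(2*exp(z)*sin(2*exp(z))) dz into ∫(2*sin(2*u)) du: now ∫(2*sin(2*u)) du.
Step 2. Evaluate the standard form: now -cos(2*u).
Step 3. Substitute back u = exp(z): now -cos(2*exp(z)).
Answer: -cos(2*exp(z)).


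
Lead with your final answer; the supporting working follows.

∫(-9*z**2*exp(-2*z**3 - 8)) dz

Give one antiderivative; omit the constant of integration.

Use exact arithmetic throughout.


The answer is 3*exp(-2*z**3 - 8)/2.
Step 1. Substitute u = z**3 + 4, turning ∫(-9*z**2*exp(-2*z**3 - 8)) dz into ∫(-3*exp(-2*u)) du: now ∫(-3*exp(-2*u)) du.
Step 2. Evaluate the standard form: now 3*exp(-2*u)/2.
Step 3. Substitute back u = z**3 + 4: now 3*exp(-2*z**3 - 8)/2.
Answer: 3*exp(-2*z**3 - 8)/2.


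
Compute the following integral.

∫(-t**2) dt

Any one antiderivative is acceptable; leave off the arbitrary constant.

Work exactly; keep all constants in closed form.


Answer: -t**3/3.


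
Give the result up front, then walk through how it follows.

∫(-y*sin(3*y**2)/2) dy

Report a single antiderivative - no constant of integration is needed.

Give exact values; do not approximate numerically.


The answer is cos(3*y**2)/12.
Step 1. Substitute u = y**2, turning ∫(-y*sin(3*y**2)/2) dy into ∫(-sin(3*u)/4) du: now ∫(-sin(3*u)/4) du.
Step 2. Evaluate the standard form: now cos(3*u)/12.
Step 3. Substitute back u = y**2: now cos(3*y**2)/12.
Answer: cos(3*y**2)/12.


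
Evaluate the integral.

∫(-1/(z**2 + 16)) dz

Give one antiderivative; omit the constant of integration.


Answer: -atan(z/4)/4.


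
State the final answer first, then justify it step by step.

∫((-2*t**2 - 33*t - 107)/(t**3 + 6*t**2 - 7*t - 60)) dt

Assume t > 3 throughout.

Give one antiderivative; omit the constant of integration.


The answer is -4*log(t - 3) + log(t + 4) + log(t + 5).
Step 1. Decompose ∫((-2*t**2 - 33*t - 107)/(t**3 + 6*t**2 - 7*t - 60)) dt by partial fractions, (-2*t**2 - 33*t - 107)/(t**3 + 6*t**2 - 7*t - 60) = 1/(t + 5) + 1/(t + 4) - 4/(t - 3): now ∫(-4/(t - 3)) dt + ∫(1/(t + 4)) dt + ∫(1/(t + 5)) dt.
Step 2. Evaluate the standard form [assuming t > -4]: now log(t + 4) + ∫(-4/(t - 3)) dt + ∫(1/(t + 5)) dt.
Step 3. Evaluate the standard form [assuming t > -5]: now log(t + 4) + log(t + 5) + ∫(-4/(t - 3)) dt.
Step 4. Evaluate the standard form [assuming t > 3]: now -4*log(t - 3) + log(t + 4) + log(t + 5).
Answer: -4*log(t - 3) + log(t + 4) + log(t + 5).


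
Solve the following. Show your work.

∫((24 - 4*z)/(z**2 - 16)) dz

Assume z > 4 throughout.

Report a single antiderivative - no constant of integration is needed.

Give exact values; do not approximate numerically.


Step 1. Decompose ∫((24 - 4*z)/(z**2 - 16)) dz by partial fractions, (24 - 4*z)/(z**2 - 16) = -5/(z + 4) + 1/(z - 4): now ∫(1/(z - 4)) dz + ∫(-5/(z + 4)) dz.
Step 2. Evaluate the standard form [assuming z > -4]: now -5*log(z + 4) + ∫(1/(z - 4)) dz.
Step 3. Evaluate the standard form [assuming z > 4]: now log(z - 4) - 5*log(z + 4).
Answer: log(z - 4) - 5*log(z + 4).


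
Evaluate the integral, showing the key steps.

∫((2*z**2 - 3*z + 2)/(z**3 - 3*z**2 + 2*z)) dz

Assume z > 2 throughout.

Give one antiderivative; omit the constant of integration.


Step 1. Decompose ∫((2*z**2 - 3*z + 2)/(z**3 - 3*z**2 + 2*z)) dz by partial fractions, (2*z**2 - 3*z + 2)/(z**3 - 3*z**2 + 2*z) = -1/(z - 1) + 2/(z - 2) + 1/z: now ∫(1/z) dz + ∫(2/(z - 2)) dz + ∫(-1/(z - 1)) dz.
Step 2. Evaluate the standard form [assuming z > 2]: now 2*log(z - 2) + ∫(1/z) dz + ∫(-1/(z - 1)) dz.
Step 3. Evaluate the standard form [assuming z > 0]: now log(z) + 2*log(z - 2) + ∫(-1/(z - 1)) dz.
Step 4. Evaluate the standard form [assuming z > 1]: now log(z) + 2*log(z - 2) - log(z - 1).
Answer: log(z) + 2*log(z - 2) - log(z - 1).


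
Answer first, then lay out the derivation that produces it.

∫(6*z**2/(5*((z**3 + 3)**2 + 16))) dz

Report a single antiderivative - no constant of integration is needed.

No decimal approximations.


The answer is atan(z**3/4 + 3/4)/10.
Step 1. Substitute u = z**3 + 3, turning ∫(6*z**2/(5*((z**3 + 3)**2 + 16))) dz into ∫(2/(5*(u**2 + 16))) du: now ∫(2/(5*(u**2 + 16))) du.
Step 2. Evaluate the standard form: now atan(u/4)/10.
Step 3. Substitute back u = z**3 + 3: now atan(z**3/4 + 3/4)/10.
Answer: atan(z**3/4 + 3/4)/10.
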